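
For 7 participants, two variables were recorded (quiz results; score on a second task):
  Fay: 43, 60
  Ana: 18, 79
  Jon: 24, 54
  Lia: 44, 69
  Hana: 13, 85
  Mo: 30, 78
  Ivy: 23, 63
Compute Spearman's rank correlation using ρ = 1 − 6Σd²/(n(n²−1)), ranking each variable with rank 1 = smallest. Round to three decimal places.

Ranks of variable 1: 6, 2, 4, 7, 1, 5, 3
Ranks of variable 2: 2, 6, 1, 4, 7, 5, 3
d = r₁ − r₂: 4, -4, 3, 3, -6, 0, 0
d²: 16, 16, 9, 9, 36, 0, 0; Σd² = 86
ρ = 1 − 6·86/(7·48) = 1 − 516/336 = -0.536

-0.536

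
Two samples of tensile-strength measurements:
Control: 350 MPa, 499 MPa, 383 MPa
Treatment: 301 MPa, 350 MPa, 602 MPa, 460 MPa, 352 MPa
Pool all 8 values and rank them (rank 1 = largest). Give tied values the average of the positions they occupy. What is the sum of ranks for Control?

12.5

Sorted (descending): 602, 499, 460, 383, 352, 350, 350, 301
The 2 values of 350 occupy positions 6–7 → average rank (6+7)/2 = 6.5.
Control values → pooled ranks: 350→6.5, 499→2, 383→4
Rank sum = 6.5 + 2 + 4 = 12.5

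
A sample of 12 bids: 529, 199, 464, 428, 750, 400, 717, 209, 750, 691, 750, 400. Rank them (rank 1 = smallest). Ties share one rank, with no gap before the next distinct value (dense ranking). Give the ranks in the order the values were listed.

6, 1, 5, 4, 9, 3, 8, 2, 9, 7, 9, 3

Sorted (ascending): 199, 209, 400, 400, 428, 464, 529, 691, 717, 750, 750, 750
The 2 values of 400 share dense rank 3.
The 3 values of 750 share dense rank 9.
Remaining distinct values take the next consecutive integers.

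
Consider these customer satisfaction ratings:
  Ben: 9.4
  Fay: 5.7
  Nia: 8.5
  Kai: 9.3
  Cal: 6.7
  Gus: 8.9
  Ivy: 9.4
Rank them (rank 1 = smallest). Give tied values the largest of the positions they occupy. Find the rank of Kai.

Sorted (ascending): 5.7, 6.7, 8.5, 8.9, 9.3, 9.4, 9.4
The 2 values of 9.4 occupy positions 6–7 → each gets rank 7.
Kai has value 9.3 → rank 5.

5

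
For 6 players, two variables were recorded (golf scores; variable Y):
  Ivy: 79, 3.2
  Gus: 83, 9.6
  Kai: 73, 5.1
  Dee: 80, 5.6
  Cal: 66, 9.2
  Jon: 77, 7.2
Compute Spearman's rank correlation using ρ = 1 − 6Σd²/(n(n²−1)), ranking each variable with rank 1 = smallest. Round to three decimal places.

Ranks of variable 1: 4, 6, 2, 5, 1, 3
Ranks of variable 2: 1, 6, 2, 3, 5, 4
d = r₁ − r₂: 3, 0, 0, 2, -4, -1
d²: 9, 0, 0, 4, 16, 1; Σd² = 30
ρ = 1 − 6·30/(6·35) = 1 − 180/210 = 0.143

0.143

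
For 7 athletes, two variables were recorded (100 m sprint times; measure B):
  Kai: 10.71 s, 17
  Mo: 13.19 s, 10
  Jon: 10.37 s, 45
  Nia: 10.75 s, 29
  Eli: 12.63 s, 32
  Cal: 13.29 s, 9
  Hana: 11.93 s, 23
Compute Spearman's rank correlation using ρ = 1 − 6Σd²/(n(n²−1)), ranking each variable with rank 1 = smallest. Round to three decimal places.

Ranks of variable 1: 2, 6, 1, 3, 5, 7, 4
Ranks of variable 2: 3, 2, 7, 5, 6, 1, 4
d = r₁ − r₂: -1, 4, -6, -2, -1, 6, 0
d²: 1, 16, 36, 4, 1, 36, 0; Σd² = 94
ρ = 1 − 6·94/(7·48) = 1 − 564/336 = -0.679

-0.679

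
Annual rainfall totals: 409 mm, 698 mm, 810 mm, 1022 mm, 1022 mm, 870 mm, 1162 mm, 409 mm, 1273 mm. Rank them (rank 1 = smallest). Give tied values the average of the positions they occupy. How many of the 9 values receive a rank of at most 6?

5

Sorted (ascending): 409, 409, 698, 810, 870, 1022, 1022, 1162, 1273
The 2 values of 409 occupy positions 1–2 → average rank (1+2)/2 = 1.5.
The 2 values of 1022 occupy positions 6–7 → average rank (6+7)/2 = 6.5.
Ranks ≤ 6: {1.5, 1.5, 3, 4, 5} → 5 values.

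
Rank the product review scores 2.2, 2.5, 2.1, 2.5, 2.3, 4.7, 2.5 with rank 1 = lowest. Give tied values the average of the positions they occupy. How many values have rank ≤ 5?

6

Sorted (ascending): 2.1, 2.2, 2.3, 2.5, 2.5, 2.5, 4.7
The 3 values of 2.5 occupy positions 4–6 → average rank 5.
Ranks ≤ 5: {1, 2, 3, 5, 5, 5} → 6 values.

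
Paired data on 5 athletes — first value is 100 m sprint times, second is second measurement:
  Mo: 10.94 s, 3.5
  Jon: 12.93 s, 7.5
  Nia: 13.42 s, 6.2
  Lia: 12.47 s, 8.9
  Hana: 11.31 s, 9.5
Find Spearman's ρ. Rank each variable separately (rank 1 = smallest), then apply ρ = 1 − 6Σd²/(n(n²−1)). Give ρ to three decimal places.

Ranks of variable 1: 1, 4, 5, 3, 2
Ranks of variable 2: 1, 3, 2, 4, 5
d = r₁ − r₂: 0, 1, 3, -1, -3
d²: 0, 1, 9, 1, 9; Σd² = 20
ρ = 1 − 6·20/(5·24) = 1 − 120/120 = 0.000

0.000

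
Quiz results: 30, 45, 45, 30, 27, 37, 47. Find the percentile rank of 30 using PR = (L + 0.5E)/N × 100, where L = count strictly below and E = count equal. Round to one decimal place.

N = 7.
Strictly below 30: 1. Equal to 30: 2.
PR = (1 + 0.5·2)/7 × 100 = 28.6

28.6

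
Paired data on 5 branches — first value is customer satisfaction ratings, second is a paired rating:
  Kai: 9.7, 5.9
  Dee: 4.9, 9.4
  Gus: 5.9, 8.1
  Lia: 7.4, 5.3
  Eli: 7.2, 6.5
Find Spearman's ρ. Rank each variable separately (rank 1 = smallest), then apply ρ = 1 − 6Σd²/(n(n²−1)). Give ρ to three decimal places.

-0.900

Ranks of variable 1: 5, 1, 2, 4, 3
Ranks of variable 2: 2, 5, 4, 1, 3
d = r₁ − r₂: 3, -4, -2, 3, 0
d²: 9, 16, 4, 9, 0; Σd² = 38
ρ = 1 − 6·38/(5·24) = 1 − 228/120 = -0.900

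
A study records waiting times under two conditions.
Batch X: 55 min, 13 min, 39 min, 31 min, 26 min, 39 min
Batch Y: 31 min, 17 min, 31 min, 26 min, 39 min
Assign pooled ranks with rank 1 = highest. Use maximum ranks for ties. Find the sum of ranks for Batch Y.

Sorted (descending): 55, 39, 39, 39, 31, 31, 31, 26, 26, 17, 13
The 3 values of 39 occupy positions 2–4 → each gets rank 4.
The 3 values of 31 occupy positions 5–7 → each gets rank 7.
The 2 values of 26 occupy positions 8–9 → each gets rank 9.
Batch Y values → pooled ranks: 31→7, 17→10, 31→7, 26→9, 39→4
Rank sum = 7 + 10 + 7 + 9 + 4 = 37

37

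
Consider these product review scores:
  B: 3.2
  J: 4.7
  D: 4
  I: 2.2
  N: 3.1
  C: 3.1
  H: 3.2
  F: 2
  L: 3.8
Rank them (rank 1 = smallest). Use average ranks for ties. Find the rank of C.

Sorted (ascending): 2, 2.2, 3.1, 3.1, 3.2, 3.2, 3.8, 4, 4.7
The 2 values of 3.1 occupy positions 3–4 → average rank (3+4)/2 = 3.5.
The 2 values of 3.2 occupy positions 5–6 → average rank (5+6)/2 = 5.5.
C has value 3.1 → rank 3.5.

3.5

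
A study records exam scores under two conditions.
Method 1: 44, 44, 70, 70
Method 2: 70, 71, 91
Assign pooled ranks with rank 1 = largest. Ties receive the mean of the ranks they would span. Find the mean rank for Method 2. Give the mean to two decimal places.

Sorted (descending): 91, 71, 70, 70, 70, 44, 44
The 3 values of 70 occupy positions 3–5 → average rank 4.
The 2 values of 44 occupy positions 6–7 → average rank (6+7)/2 = 6.5.
Method 2 values → pooled ranks: 70→4, 71→2, 91→1
Mean rank = (4 + 2 + 1) / 3 = 2.33

2.33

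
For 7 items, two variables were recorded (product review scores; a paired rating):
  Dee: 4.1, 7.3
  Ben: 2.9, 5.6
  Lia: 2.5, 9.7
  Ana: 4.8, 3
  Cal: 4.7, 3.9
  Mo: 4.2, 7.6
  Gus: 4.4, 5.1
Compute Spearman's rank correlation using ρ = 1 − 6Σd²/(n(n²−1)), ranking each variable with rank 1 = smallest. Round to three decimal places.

Ranks of variable 1: 3, 2, 1, 7, 6, 4, 5
Ranks of variable 2: 5, 4, 7, 1, 2, 6, 3
d = r₁ − r₂: -2, -2, -6, 6, 4, -2, 2
d²: 4, 4, 36, 36, 16, 4, 4; Σd² = 104
ρ = 1 − 6·104/(7·48) = 1 − 624/336 = -0.857

-0.857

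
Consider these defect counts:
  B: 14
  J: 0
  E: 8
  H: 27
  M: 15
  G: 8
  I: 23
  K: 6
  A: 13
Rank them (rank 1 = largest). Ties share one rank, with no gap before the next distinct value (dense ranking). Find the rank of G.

6

Sorted (descending): 27, 23, 15, 14, 13, 8, 8, 6, 0
The 2 values of 8 share dense rank 6.
Remaining distinct values take the next consecutive integers.
G has value 8 → rank 6.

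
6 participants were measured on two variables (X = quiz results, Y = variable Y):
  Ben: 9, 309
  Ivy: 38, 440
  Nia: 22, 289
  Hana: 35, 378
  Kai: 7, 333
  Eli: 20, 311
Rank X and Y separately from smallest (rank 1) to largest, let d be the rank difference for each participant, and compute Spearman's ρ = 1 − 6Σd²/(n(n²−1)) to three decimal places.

Ranks of variable 1: 2, 6, 4, 5, 1, 3
Ranks of variable 2: 2, 6, 1, 5, 4, 3
d = r₁ − r₂: 0, 0, 3, 0, -3, 0
d²: 0, 0, 9, 0, 9, 0; Σd² = 18
ρ = 1 − 6·18/(6·35) = 1 − 108/210 = 0.486

0.486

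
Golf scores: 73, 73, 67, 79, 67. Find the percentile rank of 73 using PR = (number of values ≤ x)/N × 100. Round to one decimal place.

N = 5.
Strictly below 73: 2. Equal to 73: 2.
PR = 4/5 × 100 = 80.0

80.0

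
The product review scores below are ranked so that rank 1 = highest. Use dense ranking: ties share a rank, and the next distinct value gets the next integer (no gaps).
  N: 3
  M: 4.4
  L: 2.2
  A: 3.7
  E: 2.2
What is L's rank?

Sorted (descending): 4.4, 3.7, 3, 2.2, 2.2
The 2 values of 2.2 share dense rank 4.
Remaining distinct values take the next consecutive integers.
L has value 2.2 → rank 4.

4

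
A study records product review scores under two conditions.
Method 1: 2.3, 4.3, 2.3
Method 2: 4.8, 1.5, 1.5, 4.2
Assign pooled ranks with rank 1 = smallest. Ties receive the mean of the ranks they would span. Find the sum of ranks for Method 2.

15

Sorted (ascending): 1.5, 1.5, 2.3, 2.3, 4.2, 4.3, 4.8
The 2 values of 1.5 occupy positions 1–2 → average rank (1+2)/2 = 1.5.
The 2 values of 2.3 occupy positions 3–4 → average rank (3+4)/2 = 3.5.
Method 2 values → pooled ranks: 4.8→7, 1.5→1.5, 1.5→1.5, 4.2→5
Rank sum = 7 + 1.5 + 1.5 + 5 = 15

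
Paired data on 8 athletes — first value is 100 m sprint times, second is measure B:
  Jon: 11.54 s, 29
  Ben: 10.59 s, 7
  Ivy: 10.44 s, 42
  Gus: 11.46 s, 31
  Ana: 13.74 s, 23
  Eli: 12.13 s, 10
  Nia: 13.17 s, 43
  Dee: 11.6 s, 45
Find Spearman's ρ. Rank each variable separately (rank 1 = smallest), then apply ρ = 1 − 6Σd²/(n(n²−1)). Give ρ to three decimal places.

Ranks of variable 1: 4, 2, 1, 3, 8, 6, 7, 5
Ranks of variable 2: 4, 1, 6, 5, 3, 2, 7, 8
d = r₁ − r₂: 0, 1, -5, -2, 5, 4, 0, -3
d²: 0, 1, 25, 4, 25, 16, 0, 9; Σd² = 80
ρ = 1 − 6·80/(8·63) = 1 − 480/504 = 0.048

0.048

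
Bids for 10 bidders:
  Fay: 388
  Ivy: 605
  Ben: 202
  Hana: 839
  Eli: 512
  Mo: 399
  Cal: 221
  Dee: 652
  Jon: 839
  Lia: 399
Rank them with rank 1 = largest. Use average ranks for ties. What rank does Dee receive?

Sorted (descending): 839, 839, 652, 605, 512, 399, 399, 388, 221, 202
The 2 values of 839 occupy positions 1–2 → average rank (1+2)/2 = 1.5.
The 2 values of 399 occupy positions 6–7 → average rank (6+7)/2 = 6.5.
Dee has value 652 → rank 3.

3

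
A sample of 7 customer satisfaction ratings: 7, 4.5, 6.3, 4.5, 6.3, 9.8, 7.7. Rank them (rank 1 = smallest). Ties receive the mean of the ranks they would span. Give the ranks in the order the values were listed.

Sorted (ascending): 4.5, 4.5, 6.3, 6.3, 7, 7.7, 9.8
The 2 values of 4.5 occupy positions 1–2 → average rank (1+2)/2 = 1.5.
The 2 values of 6.3 occupy positions 3–4 → average rank (3+4)/2 = 3.5.

5, 1.5, 3.5, 1.5, 3.5, 7, 6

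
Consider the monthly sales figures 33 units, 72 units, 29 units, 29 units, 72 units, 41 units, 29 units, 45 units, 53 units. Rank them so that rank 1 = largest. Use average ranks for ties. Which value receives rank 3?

Sorted (descending): 72, 72, 53, 45, 41, 33, 29, 29, 29
The 2 values of 72 occupy positions 1–2 → average rank (1+2)/2 = 1.5.
The 3 values of 29 occupy positions 7–9 → average rank 8.
Rank 3 → value 53.

53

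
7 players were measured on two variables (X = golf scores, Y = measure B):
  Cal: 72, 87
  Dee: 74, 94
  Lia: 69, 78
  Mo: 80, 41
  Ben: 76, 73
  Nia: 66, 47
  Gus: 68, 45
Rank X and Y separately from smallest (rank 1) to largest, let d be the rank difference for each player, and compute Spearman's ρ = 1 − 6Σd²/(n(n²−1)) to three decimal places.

Ranks of variable 1: 4, 5, 3, 7, 6, 1, 2
Ranks of variable 2: 6, 7, 5, 1, 4, 3, 2
d = r₁ − r₂: -2, -2, -2, 6, 2, -2, 0
d²: 4, 4, 4, 36, 4, 4, 0; Σd² = 56
ρ = 1 − 6·56/(7·48) = 1 − 336/336 = 0.000

0.000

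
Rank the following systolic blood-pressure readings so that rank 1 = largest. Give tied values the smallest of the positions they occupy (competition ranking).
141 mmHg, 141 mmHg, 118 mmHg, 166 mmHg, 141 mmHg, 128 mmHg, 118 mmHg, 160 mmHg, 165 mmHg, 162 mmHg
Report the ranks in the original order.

5, 5, 9, 1, 5, 8, 9, 4, 2, 3

Sorted (descending): 166, 165, 162, 160, 141, 141, 141, 128, 118, 118
The 3 values of 141 occupy positions 5–7 → each gets rank 5.
The 2 values of 118 occupy positions 9–10 → each gets rank 9.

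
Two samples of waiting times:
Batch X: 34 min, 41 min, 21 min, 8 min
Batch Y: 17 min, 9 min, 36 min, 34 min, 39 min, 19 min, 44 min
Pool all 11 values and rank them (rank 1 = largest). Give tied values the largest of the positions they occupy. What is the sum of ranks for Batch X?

26

Sorted (descending): 44, 41, 39, 36, 34, 34, 21, 19, 17, 9, 8
The 2 values of 34 occupy positions 5–6 → each gets rank 6.
Batch X values → pooled ranks: 34→6, 41→2, 21→7, 8→11
Rank sum = 6 + 2 + 7 + 11 = 26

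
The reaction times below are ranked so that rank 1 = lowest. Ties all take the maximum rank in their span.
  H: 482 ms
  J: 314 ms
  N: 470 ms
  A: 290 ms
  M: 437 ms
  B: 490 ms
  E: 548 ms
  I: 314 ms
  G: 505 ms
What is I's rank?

3

Sorted (ascending): 290, 314, 314, 437, 470, 482, 490, 505, 548
The 2 values of 314 occupy positions 2–3 → each gets rank 3.
I has value 314 ms → rank 3.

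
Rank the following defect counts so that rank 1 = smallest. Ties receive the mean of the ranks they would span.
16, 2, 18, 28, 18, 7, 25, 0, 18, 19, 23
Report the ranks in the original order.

Sorted (ascending): 0, 2, 7, 16, 18, 18, 18, 19, 23, 25, 28
The 3 values of 18 occupy positions 5–7 → average rank 6.

4, 2, 6, 11, 6, 3, 10, 1, 6, 8, 9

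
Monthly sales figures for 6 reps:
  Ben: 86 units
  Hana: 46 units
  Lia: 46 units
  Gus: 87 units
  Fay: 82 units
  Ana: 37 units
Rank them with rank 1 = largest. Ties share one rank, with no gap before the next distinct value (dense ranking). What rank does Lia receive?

Sorted (descending): 87, 86, 82, 46, 46, 37
The 2 values of 46 share dense rank 4.
Remaining distinct values take the next consecutive integers.
Lia has value 46 units → rank 4.

4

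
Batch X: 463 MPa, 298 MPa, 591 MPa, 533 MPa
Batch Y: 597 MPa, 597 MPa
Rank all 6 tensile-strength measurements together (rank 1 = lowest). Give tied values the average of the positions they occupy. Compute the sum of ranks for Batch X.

Sorted (ascending): 298, 463, 533, 591, 597, 597
The 2 values of 597 occupy positions 5–6 → average rank (5+6)/2 = 5.5.
Batch X values → pooled ranks: 463→2, 298→1, 591→4, 533→3
Rank sum = 2 + 1 + 4 + 3 = 10

10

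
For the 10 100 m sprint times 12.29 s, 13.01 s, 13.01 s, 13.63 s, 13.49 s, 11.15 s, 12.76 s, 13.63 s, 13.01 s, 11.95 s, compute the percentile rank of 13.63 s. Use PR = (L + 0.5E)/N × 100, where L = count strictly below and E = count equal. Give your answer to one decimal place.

N = 10.
Strictly below 13.63: 8. Equal to 13.63: 2.
PR = (8 + 0.5·2)/10 × 100 = 90.0

90.0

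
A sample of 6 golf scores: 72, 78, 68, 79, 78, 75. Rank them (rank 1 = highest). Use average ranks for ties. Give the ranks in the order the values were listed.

Sorted (descending): 79, 78, 78, 75, 72, 68
The 2 values of 78 occupy positions 2–3 → average rank (2+3)/2 = 2.5.

5, 2.5, 6, 1, 2.5, 4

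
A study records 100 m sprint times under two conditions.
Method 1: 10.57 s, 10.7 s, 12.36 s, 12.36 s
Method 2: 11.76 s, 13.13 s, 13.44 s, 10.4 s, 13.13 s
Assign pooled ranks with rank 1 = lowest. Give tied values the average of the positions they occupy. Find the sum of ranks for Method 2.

29

Sorted (ascending): 10.4, 10.57, 10.7, 11.76, 12.36, 12.36, 13.13, 13.13, 13.44
The 2 values of 12.36 occupy positions 5–6 → average rank (5+6)/2 = 5.5.
The 2 values of 13.13 occupy positions 7–8 → average rank (7+8)/2 = 7.5.
Method 2 values → pooled ranks: 11.76→4, 13.13→7.5, 13.44→9, 10.4→1, 13.13→7.5
Rank sum = 4 + 7.5 + 9 + 1 + 7.5 = 29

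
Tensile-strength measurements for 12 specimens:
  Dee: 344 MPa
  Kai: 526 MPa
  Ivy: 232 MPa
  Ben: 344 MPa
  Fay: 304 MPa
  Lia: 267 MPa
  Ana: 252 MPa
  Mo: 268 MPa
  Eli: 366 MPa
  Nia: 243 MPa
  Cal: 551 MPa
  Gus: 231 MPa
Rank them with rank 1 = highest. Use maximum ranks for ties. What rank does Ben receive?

Sorted (descending): 551, 526, 366, 344, 344, 304, 268, 267, 252, 243, 232, 231
The 2 values of 344 occupy positions 4–5 → each gets rank 5.
Ben has value 344 MPa → rank 5.

5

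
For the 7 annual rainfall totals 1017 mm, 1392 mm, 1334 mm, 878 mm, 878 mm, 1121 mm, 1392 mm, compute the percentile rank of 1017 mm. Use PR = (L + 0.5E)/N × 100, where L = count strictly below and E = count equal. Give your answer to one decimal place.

N = 7.
Strictly below 1017: 2. Equal to 1017: 1.
PR = (2 + 0.5·1)/7 × 100 = 35.7

35.7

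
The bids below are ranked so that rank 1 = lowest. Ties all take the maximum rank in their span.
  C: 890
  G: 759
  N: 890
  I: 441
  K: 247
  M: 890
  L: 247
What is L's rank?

2

Sorted (ascending): 247, 247, 441, 759, 890, 890, 890
The 2 values of 247 occupy positions 1–2 → each gets rank 2.
The 3 values of 890 occupy positions 5–7 → each gets rank 7.
L has value 247 → rank 2.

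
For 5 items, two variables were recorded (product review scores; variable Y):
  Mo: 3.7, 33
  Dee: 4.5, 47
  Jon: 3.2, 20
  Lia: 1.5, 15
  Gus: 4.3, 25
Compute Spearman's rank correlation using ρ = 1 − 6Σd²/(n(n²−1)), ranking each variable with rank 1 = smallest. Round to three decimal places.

0.900

Ranks of variable 1: 3, 5, 2, 1, 4
Ranks of variable 2: 4, 5, 2, 1, 3
d = r₁ − r₂: -1, 0, 0, 0, 1
d²: 1, 0, 0, 0, 1; Σd² = 2
ρ = 1 − 6·2/(5·24) = 1 − 12/120 = 0.900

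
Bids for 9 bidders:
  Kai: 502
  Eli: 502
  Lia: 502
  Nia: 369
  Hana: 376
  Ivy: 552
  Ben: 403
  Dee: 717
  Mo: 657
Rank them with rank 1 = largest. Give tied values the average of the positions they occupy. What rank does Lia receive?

5

Sorted (descending): 717, 657, 552, 502, 502, 502, 403, 376, 369
The 3 values of 502 occupy positions 4–6 → average rank 5.
Lia has value 502 → rank 5.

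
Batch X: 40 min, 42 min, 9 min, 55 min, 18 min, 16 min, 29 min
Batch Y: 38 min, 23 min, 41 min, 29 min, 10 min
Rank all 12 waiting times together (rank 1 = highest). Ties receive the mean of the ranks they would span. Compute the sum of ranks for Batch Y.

Sorted (descending): 55, 42, 41, 40, 38, 29, 29, 23, 18, 16, 10, 9
The 2 values of 29 occupy positions 6–7 → average rank (6+7)/2 = 6.5.
Batch Y values → pooled ranks: 38→5, 23→8, 41→3, 29→6.5, 10→11
Rank sum = 5 + 8 + 3 + 6.5 + 11 = 33.5

33.5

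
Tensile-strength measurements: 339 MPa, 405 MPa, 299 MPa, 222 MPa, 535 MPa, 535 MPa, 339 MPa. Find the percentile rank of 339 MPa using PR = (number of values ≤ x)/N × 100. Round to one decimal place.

57.1

N = 7.
Strictly below 339: 2. Equal to 339: 2.
PR = 4/7 × 100 = 57.1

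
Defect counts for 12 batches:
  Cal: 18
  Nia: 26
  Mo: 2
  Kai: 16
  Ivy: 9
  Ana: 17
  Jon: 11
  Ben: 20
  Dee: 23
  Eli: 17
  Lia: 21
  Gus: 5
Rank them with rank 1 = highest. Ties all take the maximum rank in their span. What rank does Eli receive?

Sorted (descending): 26, 23, 21, 20, 18, 17, 17, 16, 11, 9, 5, 2
The 2 values of 17 occupy positions 6–7 → each gets rank 7.
Eli has value 17 → rank 7.

7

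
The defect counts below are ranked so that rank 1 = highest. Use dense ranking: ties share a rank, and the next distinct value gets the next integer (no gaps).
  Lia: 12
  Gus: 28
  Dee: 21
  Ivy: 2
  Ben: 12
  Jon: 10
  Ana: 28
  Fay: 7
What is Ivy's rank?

6

Sorted (descending): 28, 28, 21, 12, 12, 10, 7, 2
The 2 values of 28 share dense rank 1.
The 2 values of 12 share dense rank 3.
Remaining distinct values take the next consecutive integers.
Ivy has value 2 → rank 6.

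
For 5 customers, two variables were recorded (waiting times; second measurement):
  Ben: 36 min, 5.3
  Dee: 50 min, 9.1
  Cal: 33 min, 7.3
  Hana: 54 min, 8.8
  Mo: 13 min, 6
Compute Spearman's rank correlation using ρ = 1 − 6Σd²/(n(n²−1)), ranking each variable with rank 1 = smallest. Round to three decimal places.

Ranks of variable 1: 3, 4, 2, 5, 1
Ranks of variable 2: 1, 5, 3, 4, 2
d = r₁ − r₂: 2, -1, -1, 1, -1
d²: 4, 1, 1, 1, 1; Σd² = 8
ρ = 1 − 6·8/(5·24) = 1 − 48/120 = 0.600

0.600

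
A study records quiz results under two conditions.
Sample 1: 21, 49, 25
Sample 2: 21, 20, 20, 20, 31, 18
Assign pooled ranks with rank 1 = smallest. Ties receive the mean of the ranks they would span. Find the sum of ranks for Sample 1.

21.5

Sorted (ascending): 18, 20, 20, 20, 21, 21, 25, 31, 49
The 3 values of 20 occupy positions 2–4 → average rank 3.
The 2 values of 21 occupy positions 5–6 → average rank (5+6)/2 = 5.5.
Sample 1 values → pooled ranks: 21→5.5, 49→9, 25→7
Rank sum = 5.5 + 9 + 7 = 21.5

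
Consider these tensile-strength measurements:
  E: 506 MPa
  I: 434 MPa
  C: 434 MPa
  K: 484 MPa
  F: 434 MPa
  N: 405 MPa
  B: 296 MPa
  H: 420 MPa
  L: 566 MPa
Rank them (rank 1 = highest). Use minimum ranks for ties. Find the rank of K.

Sorted (descending): 566, 506, 484, 434, 434, 434, 420, 405, 296
The 3 values of 434 occupy positions 4–6 → each gets rank 4.
K has value 484 MPa → rank 3.

3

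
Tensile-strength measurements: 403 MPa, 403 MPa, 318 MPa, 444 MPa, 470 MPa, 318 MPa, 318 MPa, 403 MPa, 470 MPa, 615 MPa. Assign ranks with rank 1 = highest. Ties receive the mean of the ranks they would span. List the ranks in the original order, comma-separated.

Sorted (descending): 615, 470, 470, 444, 403, 403, 403, 318, 318, 318
The 2 values of 470 occupy positions 2–3 → average rank (2+3)/2 = 2.5.
The 3 values of 403 occupy positions 5–7 → average rank 6.
The 3 values of 318 occupy positions 8–10 → average rank 9.

6, 6, 9, 4, 2.5, 9, 9, 6, 2.5, 1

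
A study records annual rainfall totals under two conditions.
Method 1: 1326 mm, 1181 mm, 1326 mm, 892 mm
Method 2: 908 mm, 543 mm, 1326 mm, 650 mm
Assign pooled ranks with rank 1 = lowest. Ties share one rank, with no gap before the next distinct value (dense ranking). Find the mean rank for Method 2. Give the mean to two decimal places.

Sorted (ascending): 543, 650, 892, 908, 1181, 1326, 1326, 1326
The 3 values of 1326 share dense rank 6.
Remaining distinct values take the next consecutive integers.
Method 2 values → pooled ranks: 908→4, 543→1, 1326→6, 650→2
Mean rank = (4 + 1 + 6 + 2) / 4 = 3.25

3.25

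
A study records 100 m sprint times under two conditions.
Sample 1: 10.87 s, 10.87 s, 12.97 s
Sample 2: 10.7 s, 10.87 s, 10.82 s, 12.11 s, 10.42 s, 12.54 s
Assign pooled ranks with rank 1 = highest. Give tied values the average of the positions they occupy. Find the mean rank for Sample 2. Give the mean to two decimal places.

Sorted (descending): 12.97, 12.54, 12.11, 10.87, 10.87, 10.87, 10.82, 10.7, 10.42
The 3 values of 10.87 occupy positions 4–6 → average rank 5.
Sample 2 values → pooled ranks: 10.7→8, 10.87→5, 10.82→7, 12.11→3, 10.42→9, 12.54→2
Mean rank = (8 + 5 + 7 + 3 + 9 + 2) / 6 = 5.67

5.67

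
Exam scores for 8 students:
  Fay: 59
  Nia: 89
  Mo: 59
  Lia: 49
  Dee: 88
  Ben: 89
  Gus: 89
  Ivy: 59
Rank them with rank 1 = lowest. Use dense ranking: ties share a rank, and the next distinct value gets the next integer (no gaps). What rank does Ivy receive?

2

Sorted (ascending): 49, 59, 59, 59, 88, 89, 89, 89
The 3 values of 59 share dense rank 2.
The 3 values of 89 share dense rank 4.
Remaining distinct values take the next consecutive integers.
Ivy has value 59 → rank 2.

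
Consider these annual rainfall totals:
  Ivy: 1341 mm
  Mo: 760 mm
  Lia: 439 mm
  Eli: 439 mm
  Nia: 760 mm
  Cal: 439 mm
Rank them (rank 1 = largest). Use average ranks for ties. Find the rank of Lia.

5

Sorted (descending): 1341, 760, 760, 439, 439, 439
The 2 values of 760 occupy positions 2–3 → average rank (2+3)/2 = 2.5.
The 3 values of 439 occupy positions 4–6 → average rank 5.
Lia has value 439 mm → rank 5.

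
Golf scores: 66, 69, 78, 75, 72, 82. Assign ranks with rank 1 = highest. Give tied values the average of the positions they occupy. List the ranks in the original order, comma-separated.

Sorted (descending): 82, 78, 75, 72, 69, 66
No ties — each value takes its position as its rank.

6, 5, 2, 3, 4, 1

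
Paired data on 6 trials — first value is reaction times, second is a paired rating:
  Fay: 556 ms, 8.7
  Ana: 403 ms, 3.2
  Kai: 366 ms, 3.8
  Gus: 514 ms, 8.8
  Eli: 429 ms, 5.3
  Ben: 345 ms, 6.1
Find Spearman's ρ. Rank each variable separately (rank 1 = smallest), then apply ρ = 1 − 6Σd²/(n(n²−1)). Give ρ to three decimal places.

Ranks of variable 1: 6, 3, 2, 5, 4, 1
Ranks of variable 2: 5, 1, 2, 6, 3, 4
d = r₁ − r₂: 1, 2, 0, -1, 1, -3
d²: 1, 4, 0, 1, 1, 9; Σd² = 16
ρ = 1 − 6·16/(6·35) = 1 − 96/210 = 0.543

0.543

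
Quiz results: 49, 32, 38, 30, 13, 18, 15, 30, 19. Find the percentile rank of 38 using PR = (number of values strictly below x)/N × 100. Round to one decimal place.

77.8

N = 9.
Strictly below 38: 7. Equal to 38: 1.
PR = 7/9 × 100 = 77.8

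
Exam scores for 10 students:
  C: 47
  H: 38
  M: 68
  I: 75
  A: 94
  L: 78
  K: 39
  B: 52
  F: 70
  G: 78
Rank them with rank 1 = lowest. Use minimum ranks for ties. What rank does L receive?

Sorted (ascending): 38, 39, 47, 52, 68, 70, 75, 78, 78, 94
The 2 values of 78 occupy positions 8–9 → each gets rank 8.
L has value 78 → rank 8.

8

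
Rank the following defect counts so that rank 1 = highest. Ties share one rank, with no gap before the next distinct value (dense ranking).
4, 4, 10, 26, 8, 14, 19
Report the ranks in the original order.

6, 6, 4, 1, 5, 3, 2

Sorted (descending): 26, 19, 14, 10, 8, 4, 4
The 2 values of 4 share dense rank 6.
Remaining distinct values take the next consecutive integers.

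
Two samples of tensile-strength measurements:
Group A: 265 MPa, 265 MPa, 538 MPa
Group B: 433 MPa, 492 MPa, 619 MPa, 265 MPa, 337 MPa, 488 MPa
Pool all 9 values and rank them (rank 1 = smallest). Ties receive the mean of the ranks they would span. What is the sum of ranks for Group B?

33

Sorted (ascending): 265, 265, 265, 337, 433, 488, 492, 538, 619
The 3 values of 265 occupy positions 1–3 → average rank 2.
Group B values → pooled ranks: 433→5, 492→7, 619→9, 265→2, 337→4, 488→6
Rank sum = 5 + 7 + 9 + 2 + 4 + 6 = 33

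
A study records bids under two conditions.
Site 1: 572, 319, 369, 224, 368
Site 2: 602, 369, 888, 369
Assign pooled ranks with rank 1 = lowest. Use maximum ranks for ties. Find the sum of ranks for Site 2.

29

Sorted (ascending): 224, 319, 368, 369, 369, 369, 572, 602, 888
The 3 values of 369 occupy positions 4–6 → each gets rank 6.
Site 2 values → pooled ranks: 602→8, 369→6, 888→9, 369→6
Rank sum = 8 + 6 + 9 + 6 = 29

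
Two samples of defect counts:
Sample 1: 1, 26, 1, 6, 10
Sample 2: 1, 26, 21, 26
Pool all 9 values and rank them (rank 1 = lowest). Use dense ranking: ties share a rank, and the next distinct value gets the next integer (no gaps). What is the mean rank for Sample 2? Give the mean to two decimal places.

Sorted (ascending): 1, 1, 1, 6, 10, 21, 26, 26, 26
The 3 values of 1 share dense rank 1.
The 3 values of 26 share dense rank 5.
Remaining distinct values take the next consecutive integers.
Sample 2 values → pooled ranks: 1→1, 26→5, 21→4, 26→5
Mean rank = (1 + 5 + 4 + 5) / 4 = 3.75

3.75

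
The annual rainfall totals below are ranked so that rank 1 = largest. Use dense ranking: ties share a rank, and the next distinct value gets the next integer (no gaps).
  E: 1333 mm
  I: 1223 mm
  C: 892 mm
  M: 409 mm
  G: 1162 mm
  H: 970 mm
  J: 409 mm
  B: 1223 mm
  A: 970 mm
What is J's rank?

Sorted (descending): 1333, 1223, 1223, 1162, 970, 970, 892, 409, 409
The 2 values of 1223 share dense rank 2.
The 2 values of 970 share dense rank 4.
The 2 values of 409 share dense rank 6.
Remaining distinct values take the next consecutive integers.
J has value 409 mm → rank 6.

6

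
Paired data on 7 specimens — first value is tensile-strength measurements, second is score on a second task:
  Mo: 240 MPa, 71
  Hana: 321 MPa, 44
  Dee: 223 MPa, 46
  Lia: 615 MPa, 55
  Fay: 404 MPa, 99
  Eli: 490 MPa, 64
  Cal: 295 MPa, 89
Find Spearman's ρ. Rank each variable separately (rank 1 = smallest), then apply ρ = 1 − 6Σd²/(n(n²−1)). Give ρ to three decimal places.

0.071

Ranks of variable 1: 2, 4, 1, 7, 5, 6, 3
Ranks of variable 2: 5, 1, 2, 3, 7, 4, 6
d = r₁ − r₂: -3, 3, -1, 4, -2, 2, -3
d²: 9, 9, 1, 16, 4, 4, 9; Σd² = 52
ρ = 1 − 6·52/(7·48) = 1 − 312/336 = 0.071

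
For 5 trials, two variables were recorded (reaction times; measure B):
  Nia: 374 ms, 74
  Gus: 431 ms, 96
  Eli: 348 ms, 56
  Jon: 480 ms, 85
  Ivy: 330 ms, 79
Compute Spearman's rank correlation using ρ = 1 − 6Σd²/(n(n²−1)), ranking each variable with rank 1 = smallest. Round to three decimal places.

Ranks of variable 1: 3, 4, 2, 5, 1
Ranks of variable 2: 2, 5, 1, 4, 3
d = r₁ − r₂: 1, -1, 1, 1, -2
d²: 1, 1, 1, 1, 4; Σd² = 8
ρ = 1 − 6·8/(5·24) = 1 − 48/120 = 0.600

0.600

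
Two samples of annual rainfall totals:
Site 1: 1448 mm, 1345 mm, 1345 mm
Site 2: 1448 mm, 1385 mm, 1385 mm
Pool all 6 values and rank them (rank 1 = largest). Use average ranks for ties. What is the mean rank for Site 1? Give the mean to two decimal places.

Sorted (descending): 1448, 1448, 1385, 1385, 1345, 1345
The 2 values of 1448 occupy positions 1–2 → average rank (1+2)/2 = 1.5.
The 2 values of 1385 occupy positions 3–4 → average rank (3+4)/2 = 3.5.
The 2 values of 1345 occupy positions 5–6 → average rank (5+6)/2 = 5.5.
Site 1 values → pooled ranks: 1448→1.5, 1345→5.5, 1345→5.5
Mean rank = (1.5 + 5.5 + 5.5) / 3 = 4.17

4.17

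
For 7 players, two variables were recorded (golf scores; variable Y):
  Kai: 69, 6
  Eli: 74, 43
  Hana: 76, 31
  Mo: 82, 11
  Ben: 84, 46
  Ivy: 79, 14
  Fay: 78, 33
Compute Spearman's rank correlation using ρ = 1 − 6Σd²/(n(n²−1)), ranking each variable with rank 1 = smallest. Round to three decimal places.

0.321

Ranks of variable 1: 1, 2, 3, 6, 7, 5, 4
Ranks of variable 2: 1, 6, 4, 2, 7, 3, 5
d = r₁ − r₂: 0, -4, -1, 4, 0, 2, -1
d²: 0, 16, 1, 16, 0, 4, 1; Σd² = 38
ρ = 1 − 6·38/(7·48) = 1 − 228/336 = 0.321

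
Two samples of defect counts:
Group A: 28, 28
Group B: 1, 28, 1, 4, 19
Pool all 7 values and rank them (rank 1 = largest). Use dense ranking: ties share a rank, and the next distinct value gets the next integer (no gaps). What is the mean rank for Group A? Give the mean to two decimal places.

1.00

Sorted (descending): 28, 28, 28, 19, 4, 1, 1
The 3 values of 28 share dense rank 1.
The 2 values of 1 share dense rank 4.
Remaining distinct values take the next consecutive integers.
Group A values → pooled ranks: 28→1, 28→1
Mean rank = (1 + 1) / 2 = 1.00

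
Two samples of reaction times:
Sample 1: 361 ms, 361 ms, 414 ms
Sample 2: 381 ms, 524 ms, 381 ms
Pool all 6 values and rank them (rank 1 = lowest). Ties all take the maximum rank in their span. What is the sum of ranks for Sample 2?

14

Sorted (ascending): 361, 361, 381, 381, 414, 524
The 2 values of 361 occupy positions 1–2 → each gets rank 2.
The 2 values of 381 occupy positions 3–4 → each gets rank 4.
Sample 2 values → pooled ranks: 381→4, 524→6, 381→4
Rank sum = 4 + 6 + 4 = 14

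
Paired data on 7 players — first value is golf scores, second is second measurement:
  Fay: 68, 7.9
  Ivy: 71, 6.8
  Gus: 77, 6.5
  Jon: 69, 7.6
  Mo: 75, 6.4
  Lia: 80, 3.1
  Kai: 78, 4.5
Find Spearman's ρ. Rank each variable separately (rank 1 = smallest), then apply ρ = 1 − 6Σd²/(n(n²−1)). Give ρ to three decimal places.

Ranks of variable 1: 1, 3, 5, 2, 4, 7, 6
Ranks of variable 2: 7, 5, 4, 6, 3, 1, 2
d = r₁ − r₂: -6, -2, 1, -4, 1, 6, 4
d²: 36, 4, 1, 16, 1, 36, 16; Σd² = 110
ρ = 1 − 6·110/(7·48) = 1 − 660/336 = -0.964

-0.964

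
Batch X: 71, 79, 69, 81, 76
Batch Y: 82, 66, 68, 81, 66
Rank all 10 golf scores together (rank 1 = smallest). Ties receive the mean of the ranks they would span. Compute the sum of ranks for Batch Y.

24.5

Sorted (ascending): 66, 66, 68, 69, 71, 76, 79, 81, 81, 82
The 2 values of 66 occupy positions 1–2 → average rank (1+2)/2 = 1.5.
The 2 values of 81 occupy positions 8–9 → average rank (8+9)/2 = 8.5.
Batch Y values → pooled ranks: 82→10, 66→1.5, 68→3, 81→8.5, 66→1.5
Rank sum = 10 + 1.5 + 3 + 8.5 + 1.5 = 24.5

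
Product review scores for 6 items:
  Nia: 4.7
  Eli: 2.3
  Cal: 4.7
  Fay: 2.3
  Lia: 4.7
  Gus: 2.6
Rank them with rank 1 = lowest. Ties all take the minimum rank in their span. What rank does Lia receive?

Sorted (ascending): 2.3, 2.3, 2.6, 4.7, 4.7, 4.7
The 2 values of 2.3 occupy positions 1–2 → each gets rank 1.
The 3 values of 4.7 occupy positions 4–6 → each gets rank 4.
Lia has value 4.7 → rank 4.

4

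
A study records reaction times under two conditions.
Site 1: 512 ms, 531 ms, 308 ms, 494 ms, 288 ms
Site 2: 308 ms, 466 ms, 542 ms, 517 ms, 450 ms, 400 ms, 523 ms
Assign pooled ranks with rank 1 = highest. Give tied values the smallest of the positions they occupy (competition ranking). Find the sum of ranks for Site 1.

35

Sorted (descending): 542, 531, 523, 517, 512, 494, 466, 450, 400, 308, 308, 288
The 2 values of 308 occupy positions 10–11 → each gets rank 10.
Site 1 values → pooled ranks: 512→5, 531→2, 308→10, 494→6, 288→12
Rank sum = 5 + 2 + 10 + 6 + 12 = 35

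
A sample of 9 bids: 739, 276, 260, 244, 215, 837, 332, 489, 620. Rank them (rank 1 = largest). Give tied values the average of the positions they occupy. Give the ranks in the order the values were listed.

Sorted (descending): 837, 739, 620, 489, 332, 276, 260, 244, 215
No ties — each value takes its position as its rank.

2, 6, 7, 8, 9, 1, 5, 4, 3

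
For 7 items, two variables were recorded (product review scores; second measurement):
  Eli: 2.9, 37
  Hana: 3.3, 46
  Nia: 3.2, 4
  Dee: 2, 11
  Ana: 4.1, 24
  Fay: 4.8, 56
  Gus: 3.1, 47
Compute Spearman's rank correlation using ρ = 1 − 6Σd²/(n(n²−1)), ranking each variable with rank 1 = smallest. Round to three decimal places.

Ranks of variable 1: 2, 5, 4, 1, 6, 7, 3
Ranks of variable 2: 4, 5, 1, 2, 3, 7, 6
d = r₁ − r₂: -2, 0, 3, -1, 3, 0, -3
d²: 4, 0, 9, 1, 9, 0, 9; Σd² = 32
ρ = 1 − 6·32/(7·48) = 1 − 192/336 = 0.429

0.429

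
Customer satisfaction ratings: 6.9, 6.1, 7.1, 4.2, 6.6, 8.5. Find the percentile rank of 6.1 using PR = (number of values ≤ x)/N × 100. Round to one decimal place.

33.3

N = 6.
Strictly below 6.1: 1. Equal to 6.1: 1.
PR = 2/6 × 100 = 33.3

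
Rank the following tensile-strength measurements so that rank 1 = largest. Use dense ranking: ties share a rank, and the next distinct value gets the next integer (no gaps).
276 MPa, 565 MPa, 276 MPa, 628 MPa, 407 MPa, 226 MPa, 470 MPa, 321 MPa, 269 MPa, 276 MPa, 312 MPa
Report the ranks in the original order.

Sorted (descending): 628, 565, 470, 407, 321, 312, 276, 276, 276, 269, 226
The 3 values of 276 share dense rank 7.
Remaining distinct values take the next consecutive integers.

7, 2, 7, 1, 4, 9, 3, 5, 8, 7, 6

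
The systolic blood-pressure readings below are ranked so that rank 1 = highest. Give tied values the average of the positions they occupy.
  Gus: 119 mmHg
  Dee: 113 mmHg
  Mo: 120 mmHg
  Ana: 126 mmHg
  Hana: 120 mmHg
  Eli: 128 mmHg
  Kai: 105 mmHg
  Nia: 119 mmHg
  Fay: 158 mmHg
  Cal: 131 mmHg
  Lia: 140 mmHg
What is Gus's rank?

8.5

Sorted (descending): 158, 140, 131, 128, 126, 120, 120, 119, 119, 113, 105
The 2 values of 120 occupy positions 6–7 → average rank (6+7)/2 = 6.5.
The 2 values of 119 occupy positions 8–9 → average rank (8+9)/2 = 8.5.
Gus has value 119 mmHg → rank 8.5.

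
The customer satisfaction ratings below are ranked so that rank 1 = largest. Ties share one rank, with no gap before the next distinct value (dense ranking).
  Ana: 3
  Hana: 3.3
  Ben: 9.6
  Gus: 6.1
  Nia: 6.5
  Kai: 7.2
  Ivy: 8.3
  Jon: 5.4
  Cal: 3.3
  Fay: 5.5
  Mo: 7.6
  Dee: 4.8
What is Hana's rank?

10

Sorted (descending): 9.6, 8.3, 7.6, 7.2, 6.5, 6.1, 5.5, 5.4, 4.8, 3.3, 3.3, 3
The 2 values of 3.3 share dense rank 10.
Remaining distinct values take the next consecutive integers.
Hana has value 3.3 → rank 10.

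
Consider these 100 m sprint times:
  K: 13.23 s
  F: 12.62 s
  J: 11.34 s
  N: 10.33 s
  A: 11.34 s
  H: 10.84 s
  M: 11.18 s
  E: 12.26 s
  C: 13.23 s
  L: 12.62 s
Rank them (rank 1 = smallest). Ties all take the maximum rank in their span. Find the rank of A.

5

Sorted (ascending): 10.33, 10.84, 11.18, 11.34, 11.34, 12.26, 12.62, 12.62, 13.23, 13.23
The 2 values of 11.34 occupy positions 4–5 → each gets rank 5.
The 2 values of 12.62 occupy positions 7–8 → each gets rank 8.
The 2 values of 13.23 occupy positions 9–10 → each gets rank 10.
A has value 11.34 s → rank 5.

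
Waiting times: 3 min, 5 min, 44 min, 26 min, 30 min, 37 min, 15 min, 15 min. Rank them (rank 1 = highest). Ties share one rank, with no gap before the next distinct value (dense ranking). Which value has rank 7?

Sorted (descending): 44, 37, 30, 26, 15, 15, 5, 3
The 2 values of 15 share dense rank 5.
Remaining distinct values take the next consecutive integers.
Rank 7 → value 3.

3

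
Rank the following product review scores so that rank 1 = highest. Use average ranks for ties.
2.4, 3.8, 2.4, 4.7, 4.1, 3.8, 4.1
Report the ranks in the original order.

Sorted (descending): 4.7, 4.1, 4.1, 3.8, 3.8, 2.4, 2.4
The 2 values of 4.1 occupy positions 2–3 → average rank (2+3)/2 = 2.5.
The 2 values of 3.8 occupy positions 4–5 → average rank (4+5)/2 = 4.5.
The 2 values of 2.4 occupy positions 6–7 → average rank (6+7)/2 = 6.5.

6.5, 4.5, 6.5, 1, 2.5, 4.5, 2.5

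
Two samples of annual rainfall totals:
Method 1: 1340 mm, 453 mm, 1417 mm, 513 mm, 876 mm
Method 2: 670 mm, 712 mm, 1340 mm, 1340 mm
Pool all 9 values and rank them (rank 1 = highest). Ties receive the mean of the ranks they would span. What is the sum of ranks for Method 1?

26

Sorted (descending): 1417, 1340, 1340, 1340, 876, 712, 670, 513, 453
The 3 values of 1340 occupy positions 2–4 → average rank 3.
Method 1 values → pooled ranks: 1340→3, 453→9, 1417→1, 513→8, 876→5
Rank sum = 3 + 9 + 1 + 8 + 5 = 26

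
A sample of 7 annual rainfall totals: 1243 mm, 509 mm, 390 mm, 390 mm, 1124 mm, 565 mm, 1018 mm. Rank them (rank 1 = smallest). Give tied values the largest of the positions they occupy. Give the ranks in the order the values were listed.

Sorted (ascending): 390, 390, 509, 565, 1018, 1124, 1243
The 2 values of 390 occupy positions 1–2 → each gets rank 2.

7, 3, 2, 2, 6, 4, 5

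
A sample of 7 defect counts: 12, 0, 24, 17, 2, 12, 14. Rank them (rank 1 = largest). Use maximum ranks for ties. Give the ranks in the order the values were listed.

5, 7, 1, 2, 6, 5, 3

Sorted (descending): 24, 17, 14, 12, 12, 2, 0
The 2 values of 12 occupy positions 4–5 → each gets rank 5.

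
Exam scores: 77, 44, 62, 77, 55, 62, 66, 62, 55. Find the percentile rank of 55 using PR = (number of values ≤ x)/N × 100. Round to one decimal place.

N = 9.
Strictly below 55: 1. Equal to 55: 2.
PR = 3/9 × 100 = 33.3

33.3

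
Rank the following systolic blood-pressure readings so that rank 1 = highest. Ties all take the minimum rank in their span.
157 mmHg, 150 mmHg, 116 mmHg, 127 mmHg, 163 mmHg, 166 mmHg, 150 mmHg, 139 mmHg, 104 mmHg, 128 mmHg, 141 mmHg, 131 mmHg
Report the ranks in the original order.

3, 4, 11, 10, 2, 1, 4, 7, 12, 9, 6, 8

Sorted (descending): 166, 163, 157, 150, 150, 141, 139, 131, 128, 127, 116, 104
The 2 values of 150 occupy positions 4–5 → each gets rank 4.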